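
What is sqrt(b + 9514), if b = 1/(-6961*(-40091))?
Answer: sqrt(740969262878991074565)/279073451 ≈ 97.540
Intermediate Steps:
b = 1/279073451 (b = -1/6961*(-1/40091) = 1/279073451 ≈ 3.5833e-9)
sqrt(b + 9514) = sqrt(1/279073451 + 9514) = sqrt(2655104812815/279073451) = sqrt(740969262878991074565)/279073451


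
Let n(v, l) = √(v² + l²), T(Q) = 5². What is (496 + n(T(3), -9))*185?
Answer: 91760 + 185*√706 ≈ 96676.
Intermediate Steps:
T(Q) = 25
n(v, l) = √(l² + v²)
(496 + n(T(3), -9))*185 = (496 + √((-9)² + 25²))*185 = (496 + √(81 + 625))*185 = (496 + √706)*185 = 91760 + 185*√706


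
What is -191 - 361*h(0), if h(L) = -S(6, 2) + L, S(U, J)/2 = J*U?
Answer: 8473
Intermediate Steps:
S(U, J) = 2*J*U (S(U, J) = 2*(J*U) = 2*J*U)
h(L) = -24 + L (h(L) = -2*2*6 + L = -1*24 + L = -24 + L)
-191 - 361*h(0) = -191 - 361*(-24 + 0) = -191 - 361*(-24) = -191 + 8664 = 8473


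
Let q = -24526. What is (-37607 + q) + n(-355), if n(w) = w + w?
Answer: -62843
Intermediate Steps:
n(w) = 2*w
(-37607 + q) + n(-355) = (-37607 - 24526) + 2*(-355) = -62133 - 710 = -62843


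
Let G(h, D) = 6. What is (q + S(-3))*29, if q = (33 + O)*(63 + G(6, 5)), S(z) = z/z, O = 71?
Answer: 208133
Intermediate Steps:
S(z) = 1
q = 7176 (q = (33 + 71)*(63 + 6) = 104*69 = 7176)
(q + S(-3))*29 = (7176 + 1)*29 = 7177*29 = 208133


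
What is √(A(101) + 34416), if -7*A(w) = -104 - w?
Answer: √1687819/7 ≈ 185.59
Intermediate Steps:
A(w) = 104/7 + w/7 (A(w) = -(-104 - w)/7 = 104/7 + w/7)
√(A(101) + 34416) = √((104/7 + (⅐)*101) + 34416) = √((104/7 + 101/7) + 34416) = √(205/7 + 34416) = √(241117/7) = √1687819/7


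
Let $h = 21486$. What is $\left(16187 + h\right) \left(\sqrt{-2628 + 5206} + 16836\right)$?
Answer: $634262628 + 37673 \sqrt{2578} \approx 6.3618 \cdot 10^{8}$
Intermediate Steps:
$\left(16187 + h\right) \left(\sqrt{-2628 + 5206} + 16836\right) = \left(16187 + 21486\right) \left(\sqrt{-2628 + 5206} + 16836\right) = 37673 \left(\sqrt{2578} + 16836\right) = 37673 \left(16836 + \sqrt{2578}\right) = 634262628 + 37673 \sqrt{2578}$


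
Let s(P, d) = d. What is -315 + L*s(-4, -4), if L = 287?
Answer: -1463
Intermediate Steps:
-315 + L*s(-4, -4) = -315 + 287*(-4) = -315 - 1148 = -1463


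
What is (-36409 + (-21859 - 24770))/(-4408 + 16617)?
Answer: -83038/12209 ≈ -6.8014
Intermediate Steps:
(-36409 + (-21859 - 24770))/(-4408 + 16617) = (-36409 - 46629)/12209 = -83038*1/12209 = -83038/12209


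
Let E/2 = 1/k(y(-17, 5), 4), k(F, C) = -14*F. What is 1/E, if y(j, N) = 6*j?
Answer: 714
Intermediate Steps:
E = 1/714 (E = 2/((-84*(-17))) = 2/((-14*(-102))) = 2/1428 = 2*(1/1428) = 1/714 ≈ 0.0014006)
1/E = 1/(1/714) = 714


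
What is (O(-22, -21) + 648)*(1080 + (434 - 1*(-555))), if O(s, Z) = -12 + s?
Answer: 1270366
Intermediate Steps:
(O(-22, -21) + 648)*(1080 + (434 - 1*(-555))) = ((-12 - 22) + 648)*(1080 + (434 - 1*(-555))) = (-34 + 648)*(1080 + (434 + 555)) = 614*(1080 + 989) = 614*2069 = 1270366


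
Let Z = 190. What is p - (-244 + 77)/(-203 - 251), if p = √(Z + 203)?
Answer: -167/454 + √393 ≈ 19.456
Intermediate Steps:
p = √393 (p = √(190 + 203) = √393 ≈ 19.824)
p - (-244 + 77)/(-203 - 251) = √393 - (-244 + 77)/(-203 - 251) = √393 - (-167)/(-454) = √393 - (-167)*(-1)/454 = √393 - 1*167/454 = √393 - 167/454 = -167/454 + √393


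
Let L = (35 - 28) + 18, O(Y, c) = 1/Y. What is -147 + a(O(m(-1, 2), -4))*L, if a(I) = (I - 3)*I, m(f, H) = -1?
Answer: -47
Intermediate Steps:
L = 25 (L = 7 + 18 = 25)
a(I) = I*(-3 + I) (a(I) = (-3 + I)*I = I*(-3 + I))
-147 + a(O(m(-1, 2), -4))*L = -147 + ((-3 + 1/(-1))/(-1))*25 = -147 - (-3 - 1)*25 = -147 - 1*(-4)*25 = -147 + 4*25 = -147 + 100 = -47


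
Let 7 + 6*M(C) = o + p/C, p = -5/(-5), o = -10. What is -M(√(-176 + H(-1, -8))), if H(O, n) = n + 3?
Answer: 17/6 + I*√181/1086 ≈ 2.8333 + 0.012388*I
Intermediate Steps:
H(O, n) = 3 + n
p = 1 (p = -5*(-⅕) = 1)
M(C) = -17/6 + 1/(6*C) (M(C) = -7/6 + (-10 + 1/C)/6 = -7/6 + (-5/3 + 1/(6*C)) = -17/6 + 1/(6*C))
-M(√(-176 + H(-1, -8))) = -(1 - 17*√(-176 + (3 - 8)))/(6*(√(-176 + (3 - 8)))) = -(1 - 17*√(-176 - 5))/(6*(√(-176 - 5))) = -(1 - 17*I*√181)/(6*(√(-181))) = -(1 - 17*I*√181)/(6*(I*√181)) = -(-I*√181/181)*(1 - 17*I*√181)/6 = -(-1)*I*√181*(1 - 17*I*√181)/1086 = I*√181*(1 - 17*I*√181)/1086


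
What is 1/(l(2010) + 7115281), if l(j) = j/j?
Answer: 1/7115282 ≈ 1.4054e-7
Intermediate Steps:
l(j) = 1
1/(l(2010) + 7115281) = 1/(1 + 7115281) = 1/7115282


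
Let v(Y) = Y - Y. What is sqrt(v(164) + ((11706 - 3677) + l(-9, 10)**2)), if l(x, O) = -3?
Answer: sqrt(8038) ≈ 89.655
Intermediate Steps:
v(Y) = 0
sqrt(v(164) + ((11706 - 3677) + l(-9, 10)**2)) = sqrt(0 + ((11706 - 3677) + (-3)**2)) = sqrt(0 + (8029 + 9)) = sqrt(0 + 8038) = sqrt(8038)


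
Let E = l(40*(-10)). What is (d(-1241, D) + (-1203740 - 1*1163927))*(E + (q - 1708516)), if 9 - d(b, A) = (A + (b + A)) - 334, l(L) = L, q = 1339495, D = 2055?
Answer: 875599068253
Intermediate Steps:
E = -400 (E = 40*(-10) = -400)
d(b, A) = 343 - b - 2*A (d(b, A) = 9 - ((A + (b + A)) - 334) = 9 - ((A + (A + b)) - 334) = 9 - ((b + 2*A) - 334) = 9 - (-334 + b + 2*A) = 9 + (334 - b - 2*A) = 343 - b - 2*A)
(d(-1241, D) + (-1203740 - 1*1163927))*(E + (q - 1708516)) = ((343 - 1*(-1241) - 2*2055) + (-1203740 - 1*1163927))*(-400 + (1339495 - 1708516)) = ((343 + 1241 - 4110) + (-1203740 - 1163927))*(-400 - 369021) = (-2526 - 2367667)*(-369421) = -2370193*(-369421) = 875599068253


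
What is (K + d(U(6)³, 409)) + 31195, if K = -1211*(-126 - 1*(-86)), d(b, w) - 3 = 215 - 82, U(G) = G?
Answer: 79771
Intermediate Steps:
d(b, w) = 136 (d(b, w) = 3 + (215 - 82) = 3 + 133 = 136)
K = 48440 (K = -1211*(-126 + 86) = -1211*(-40) = 48440)
(K + d(U(6)³, 409)) + 31195 = (48440 + 136) + 31195 = 48576 + 31195 = 79771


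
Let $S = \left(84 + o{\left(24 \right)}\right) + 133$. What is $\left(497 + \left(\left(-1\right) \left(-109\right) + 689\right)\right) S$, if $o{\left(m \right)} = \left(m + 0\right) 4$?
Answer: $405335$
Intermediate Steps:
$o{\left(m \right)} = 4 m$ ($o{\left(m \right)} = m 4 = 4 m$)
$S = 313$ ($S = \left(84 + 4 \cdot 24\right) + 133 = \left(84 + 96\right) + 133 = 180 + 133 = 313$)
$\left(497 + \left(\left(-1\right) \left(-109\right) + 689\right)\right) S = \left(497 + \left(\left(-1\right) \left(-109\right) + 689\right)\right) 313 = \left(497 + \left(109 + 689\right)\right) 313 = \left(497 + 798\right) 313 = 1295 \cdot 313 = 405335$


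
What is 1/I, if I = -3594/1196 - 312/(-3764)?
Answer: -562718/1644333 ≈ -0.34222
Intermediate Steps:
I = -1644333/562718 (I = -3594*1/1196 - 312*(-1/3764) = -1797/598 + 78/941 = -1644333/562718 ≈ -2.9221)
1/I = 1/(-1644333/562718) = -562718/1644333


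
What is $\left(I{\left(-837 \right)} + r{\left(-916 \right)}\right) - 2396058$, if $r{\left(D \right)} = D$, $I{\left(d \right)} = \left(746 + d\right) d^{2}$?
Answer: $-66148753$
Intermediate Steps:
$I{\left(d \right)} = d^{2} \left(746 + d\right)$
$\left(I{\left(-837 \right)} + r{\left(-916 \right)}\right) - 2396058 = \left(\left(-837\right)^{2} \left(746 - 837\right) - 916\right) - 2396058 = \left(700569 \left(-91\right) - 916\right) - 2396058 = \left(-63751779 - 916\right) - 2396058 = -63752695 - 2396058 = -66148753$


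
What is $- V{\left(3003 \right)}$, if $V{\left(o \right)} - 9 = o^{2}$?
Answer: $-9018018$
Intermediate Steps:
$V{\left(o \right)} = 9 + o^{2}$
$- V{\left(3003 \right)} = - (9 + 3003^{2}) = - (9 + 9018009) = \left(-1\right) 9018018 = -9018018$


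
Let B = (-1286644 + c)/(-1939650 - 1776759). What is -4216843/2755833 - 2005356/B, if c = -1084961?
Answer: -6846156740870368049/2178582440655 ≈ -3.1425e+6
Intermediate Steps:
B = 790535/1238803 (B = (-1286644 - 1084961)/(-1939650 - 1776759) = -2371605/(-3716409) = -2371605*(-1/3716409) = 790535/1238803 ≈ 0.63814)
-4216843/2755833 - 2005356/B = -4216843/2755833 - 2005356/790535/1238803 = -4216843*1/2755833 - 2005356*1238803/790535 = -4216843/2755833 - 2484241028868/790535 = -6846156740870368049/2178582440655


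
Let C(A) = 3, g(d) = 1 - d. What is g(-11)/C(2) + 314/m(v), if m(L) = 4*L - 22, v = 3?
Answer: -137/5 ≈ -27.400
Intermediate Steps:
m(L) = -22 + 4*L
g(-11)/C(2) + 314/m(v) = (1 - 1*(-11))/3 + 314/(-22 + 4*3) = (1 + 11)*(⅓) + 314/(-22 + 12) = 12*(⅓) + 314/(-10) = 4 + 314*(-⅒) = 4 - 157/5 = -137/5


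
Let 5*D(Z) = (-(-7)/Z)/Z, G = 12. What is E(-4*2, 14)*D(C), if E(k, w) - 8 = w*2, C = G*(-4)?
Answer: 7/320 ≈ 0.021875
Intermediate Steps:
C = -48 (C = 12*(-4) = -48)
D(Z) = 7/(5*Z**2) (D(Z) = ((-(-7)/Z)/Z)/5 = ((7/Z)/Z)/5 = (7/Z**2)/5 = 7/(5*Z**2))
E(k, w) = 8 + 2*w (E(k, w) = 8 + w*2 = 8 + 2*w)
E(-4*2, 14)*D(C) = (8 + 2*14)*((7/5)/(-48)**2) = (8 + 28)*((7/5)*(1/2304)) = 36*(7/11520) = 7/320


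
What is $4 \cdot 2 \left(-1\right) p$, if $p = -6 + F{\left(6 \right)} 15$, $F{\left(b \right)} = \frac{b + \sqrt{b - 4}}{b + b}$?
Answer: $-12 - 10 \sqrt{2} \approx -26.142$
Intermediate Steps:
$F{\left(b \right)} = \frac{b + \sqrt{-4 + b}}{2 b}$
$p = \frac{3}{2} + \frac{5 \sqrt{2}}{4}$ ($p = -6 + \frac{6 + \sqrt{-4 + 6}}{2 \cdot 6} \cdot 15 = -6 + \frac{1}{2} \cdot \frac{1}{6} \left(6 + \sqrt{2}\right) 15 = -6 + \left(\frac{1}{2} + \frac{\sqrt{2}}{12}\right) 15 = -6 + \left(\frac{15}{2} + \frac{5 \sqrt{2}}{4}\right) = \frac{3}{2} + \frac{5 \sqrt{2}}{4} \approx 3.2678$)
$4 \cdot 2 \left(-1\right) p = 4 \cdot 2 \left(-1\right) \left(\frac{3}{2} + \frac{5 \sqrt{2}}{4}\right) = 8 \left(-1\right) \left(\frac{3}{2} + \frac{5 \sqrt{2}}{4}\right) = - 8 \left(\frac{3}{2} + \frac{5 \sqrt{2}}{4}\right) = -12 - 10 \sqrt{2}$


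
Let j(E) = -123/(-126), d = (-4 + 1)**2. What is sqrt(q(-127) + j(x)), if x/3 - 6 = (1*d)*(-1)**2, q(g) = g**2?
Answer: sqrt(28453278)/42 ≈ 127.00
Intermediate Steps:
d = 9 (d = (-3)**2 = 9)
x = 45 (x = 18 + 3*((1*9)*(-1)**2) = 18 + 3*(9*1) = 18 + 3*9 = 18 + 27 = 45)
j(E) = 41/42 (j(E) = -123*(-1/126) = 41/42)
sqrt(q(-127) + j(x)) = sqrt((-127)**2 + 41/42) = sqrt(16129 + 41/42) = sqrt(677459/42) = sqrt(28453278)/42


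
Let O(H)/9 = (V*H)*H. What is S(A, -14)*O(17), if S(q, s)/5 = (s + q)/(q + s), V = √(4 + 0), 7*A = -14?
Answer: 26010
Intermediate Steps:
A = -2 (A = (⅐)*(-14) = -2)
V = 2 (V = √4 = 2)
O(H) = 18*H² (O(H) = 9*((2*H)*H) = 9*(2*H²) = 18*H²)
S(q, s) = 5 (S(q, s) = 5*((s + q)/(q + s)) = 5*((q + s)/(q + s)) = 5*1 = 5)
S(A, -14)*O(17) = 5*(18*17²) = 5*(18*289) = 5*5202 = 26010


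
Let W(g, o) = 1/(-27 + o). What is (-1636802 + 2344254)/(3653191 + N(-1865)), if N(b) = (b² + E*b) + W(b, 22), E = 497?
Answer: 1768630/15511277 ≈ 0.11402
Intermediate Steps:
N(b) = -⅕ + b² + 497*b (N(b) = (b² + 497*b) + 1/(-27 + 22) = (b² + 497*b) + 1/(-5) = (b² + 497*b) - ⅕ = -⅕ + b² + 497*b)
(-1636802 + 2344254)/(3653191 + N(-1865)) = (-1636802 + 2344254)/(3653191 + (-⅕ + (-1865)² + 497*(-1865))) = 707452/(3653191 + (-⅕ + 3478225 - 926905)) = 707452/(3653191 + 12756599/5) = 707452/(31022554/5) = 707452*(5/31022554) = 1768630/15511277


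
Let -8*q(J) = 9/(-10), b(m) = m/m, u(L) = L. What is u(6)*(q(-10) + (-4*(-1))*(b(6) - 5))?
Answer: -3813/40 ≈ -95.325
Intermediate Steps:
b(m) = 1
q(J) = 9/80 (q(J) = -9/(8*(-10)) = -9*(-1)/(8*10) = -⅛*(-9/10) = 9/80)
u(6)*(q(-10) + (-4*(-1))*(b(6) - 5)) = 6*(9/80 + (-4*(-1))*(1 - 5)) = 6*(9/80 + 4*(-4)) = 6*(9/80 - 16) = 6*(-1271/80) = -3813/40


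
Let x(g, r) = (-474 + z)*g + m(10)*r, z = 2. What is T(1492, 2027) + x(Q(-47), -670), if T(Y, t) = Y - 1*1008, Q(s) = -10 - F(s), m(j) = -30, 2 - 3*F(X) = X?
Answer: 99040/3 ≈ 33013.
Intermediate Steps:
F(X) = 2/3 - X/3
Q(s) = -32/3 + s/3 (Q(s) = -10 - (2/3 - s/3) = -10 + (-2/3 + s/3) = -32/3 + s/3)
x(g, r) = -472*g - 30*r (x(g, r) = (-474 + 2)*g - 30*r = -472*g - 30*r)
T(Y, t) = -1008 + Y (T(Y, t) = Y - 1008 = -1008 + Y)
T(1492, 2027) + x(Q(-47), -670) = (-1008 + 1492) + (-472*(-32/3 + (1/3)*(-47)) - 30*(-670)) = 484 + (-472*(-32/3 - 47/3) + 20100) = 484 + (-472*(-79/3) + 20100) = 484 + (37288/3 + 20100) = 484 + 97588/3 = 99040/3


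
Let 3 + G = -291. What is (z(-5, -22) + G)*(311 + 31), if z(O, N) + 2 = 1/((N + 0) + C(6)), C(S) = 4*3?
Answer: -506331/5 ≈ -1.0127e+5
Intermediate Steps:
G = -294 (G = -3 - 291 = -294)
C(S) = 12
z(O, N) = -2 + 1/(12 + N) (z(O, N) = -2 + 1/((N + 0) + 12) = -2 + 1/(N + 12) = -2 + 1/(12 + N))
(z(-5, -22) + G)*(311 + 31) = ((-23 - 2*(-22))/(12 - 22) - 294)*(311 + 31) = ((-23 + 44)/(-10) - 294)*342 = (-1/10*21 - 294)*342 = (-21/10 - 294)*342 = -2961/10*342 = -506331/5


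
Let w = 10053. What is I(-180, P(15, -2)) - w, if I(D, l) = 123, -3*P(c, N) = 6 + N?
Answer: -9930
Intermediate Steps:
P(c, N) = -2 - N/3 (P(c, N) = -(6 + N)/3 = -2 - N/3)
I(-180, P(15, -2)) - w = 123 - 1*10053 = 123 - 10053 = -9930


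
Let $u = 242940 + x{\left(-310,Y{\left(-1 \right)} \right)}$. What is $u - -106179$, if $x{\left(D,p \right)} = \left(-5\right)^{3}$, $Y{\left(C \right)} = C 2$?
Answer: $348994$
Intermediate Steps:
$Y{\left(C \right)} = 2 C$
$x{\left(D,p \right)} = -125$
$u = 242815$ ($u = 242940 - 125 = 242815$)
$u - -106179 = 242815 - -106179 = 242815 + 106179 = 348994$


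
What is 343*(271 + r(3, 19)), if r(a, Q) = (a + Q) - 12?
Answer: 96383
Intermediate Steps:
r(a, Q) = -12 + Q + a (r(a, Q) = (Q + a) - 12 = -12 + Q + a)
343*(271 + r(3, 19)) = 343*(271 + (-12 + 19 + 3)) = 343*(271 + 10) = 343*281 = 96383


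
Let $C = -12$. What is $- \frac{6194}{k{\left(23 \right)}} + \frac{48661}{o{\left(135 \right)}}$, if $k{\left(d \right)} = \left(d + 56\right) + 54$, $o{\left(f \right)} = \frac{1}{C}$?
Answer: $- \frac{4087850}{7} \approx -5.8398 \cdot 10^{5}$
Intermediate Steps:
$o{\left(f \right)} = - \frac{1}{12}$ ($o{\left(f \right)} = \frac{1}{-12} = - \frac{1}{12}$)
$k{\left(d \right)} = 110 + d$ ($k{\left(d \right)} = \left(56 + d\right) + 54 = 110 + d$)
$- \frac{6194}{k{\left(23 \right)}} + \frac{48661}{o{\left(135 \right)}} = - \frac{6194}{110 + 23} + \frac{48661}{- \frac{1}{12}} = - \frac{6194}{133} + 48661 \left(-12\right) = \left(-6194\right) \frac{1}{133} - 583932 = - \frac{326}{7} - 583932 = - \frac{4087850}{7}$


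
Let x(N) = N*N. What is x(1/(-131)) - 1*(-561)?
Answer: 9627322/17161 ≈ 561.00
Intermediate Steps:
x(N) = N**2
x(1/(-131)) - 1*(-561) = (1/(-131))**2 - 1*(-561) = (-1/131)**2 + 561 = 1/17161 + 561 = 9627322/17161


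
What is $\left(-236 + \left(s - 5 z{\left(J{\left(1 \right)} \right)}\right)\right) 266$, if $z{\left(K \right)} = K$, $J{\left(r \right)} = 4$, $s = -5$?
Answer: $-69426$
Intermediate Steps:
$\left(-236 + \left(s - 5 z{\left(J{\left(1 \right)} \right)}\right)\right) 266 = \left(-236 - 25\right) 266 = \left(-261\right) 266 = -69426$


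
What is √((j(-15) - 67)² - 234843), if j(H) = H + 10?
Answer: I*√229659 ≈ 479.23*I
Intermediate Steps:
j(H) = 10 + H
√((j(-15) - 67)² - 234843) = √(((10 - 15) - 67)² - 234843) = √((-5 - 67)² - 234843) = √((-72)² - 234843) = √(5184 - 234843) = √(-229659) = I*√229659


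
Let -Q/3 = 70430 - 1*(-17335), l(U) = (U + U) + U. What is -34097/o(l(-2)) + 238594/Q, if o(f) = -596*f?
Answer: -3276927253/313847640 ≈ -10.441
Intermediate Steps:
l(U) = 3*U (l(U) = 2*U + U = 3*U)
Q = -263295 (Q = -3*(70430 - 1*(-17335)) = -3*(70430 + 17335) = -3*87765 = -263295)
-34097/o(l(-2)) + 238594/Q = -34097/((-1788*(-2))) + 238594/(-263295) = -34097/((-596*(-6))) + 238594*(-1/263295) = -34097/3576 - 238594/263295 = -3276927253/313847640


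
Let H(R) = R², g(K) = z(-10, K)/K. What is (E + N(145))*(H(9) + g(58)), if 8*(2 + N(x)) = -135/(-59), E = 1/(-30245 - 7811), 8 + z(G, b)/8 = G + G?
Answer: -1076128983/8139227 ≈ -132.22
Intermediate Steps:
z(G, b) = -64 + 16*G (z(G, b) = -64 + 8*(G + G) = -64 + 8*(2*G) = -64 + 16*G)
E = -1/38056 (E = 1/(-38056) = -1/38056 ≈ -2.6277e-5)
g(K) = -224/K (g(K) = (-64 + 16*(-10))/K = (-64 - 160)/K = -224/K)
N(x) = -809/472 (N(x) = -2 + (-135/(-59))/8 = -2 + (-135*(-1/59))/8 = -2 + (⅛)*(135/59) = -2 + 135/472 = -809/472)
(E + N(145))*(H(9) + g(58)) = (-1/38056 - 809/472)*(9² - 224/58) = -481059*(81 - 224*1/58)/280663 = -481059*(81 - 112/29)/280663 = -481059/280663*2237/29 = -1076128983/8139227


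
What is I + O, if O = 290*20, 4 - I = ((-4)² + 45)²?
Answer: 2083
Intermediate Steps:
I = -3717 (I = 4 - ((-4)² + 45)² = 4 - (16 + 45)² = 4 - 1*61² = 4 - 1*3721 = 4 - 3721 = -3717)
O = 5800
I + O = -3717 + 5800 = 2083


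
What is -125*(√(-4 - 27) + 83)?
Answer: -10375 - 125*I*√31 ≈ -10375.0 - 695.97*I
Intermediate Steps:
-125*(√(-4 - 27) + 83) = -125*(√(-31) + 83) = -125*(I*√31 + 83) = -125*(83 + I*√31) = -10375 - 125*I*√31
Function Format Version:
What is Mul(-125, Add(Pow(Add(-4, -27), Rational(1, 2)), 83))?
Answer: Add(-10375, Mul(-125, I, Pow(31, Rational(1, 2)))) ≈ Add(-10375., Mul(-695.97, I))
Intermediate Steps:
Mul(-125, Add(Pow(Add(-4, -27), Rational(1, 2)), 83)) = Mul(-125, Add(Pow(-31, Rational(1, 2)), 83)) = Mul(-125, Add(Mul(I, Pow(31, Rational(1, 2))), 83)) = Mul(-125, Add(83, Mul(I, Pow(31, Rational(1, 2))))) = Add(-10375, Mul(-125, I, Pow(31, Rational(1, 2))))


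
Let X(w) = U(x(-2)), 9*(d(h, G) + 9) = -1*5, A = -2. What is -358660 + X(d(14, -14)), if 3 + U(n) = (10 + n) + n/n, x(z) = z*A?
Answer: -358648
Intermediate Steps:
d(h, G) = -86/9 (d(h, G) = -9 + (-1*5)/9 = -9 + (⅑)*(-5) = -9 - 5/9 = -86/9)
x(z) = -2*z (x(z) = z*(-2) = -2*z)
U(n) = 8 + n (U(n) = -3 + ((10 + n) + n/n) = -3 + ((10 + n) + 1) = -3 + (11 + n) = 8 + n)
X(w) = 12 (X(w) = 8 - 2*(-2) = 8 + 4 = 12)
-358660 + X(d(14, -14)) = -358660 + 12 = -358648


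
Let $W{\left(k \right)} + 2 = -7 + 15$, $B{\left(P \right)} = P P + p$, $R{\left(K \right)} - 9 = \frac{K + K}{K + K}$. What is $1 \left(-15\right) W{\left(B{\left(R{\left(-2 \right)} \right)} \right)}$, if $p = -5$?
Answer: $-90$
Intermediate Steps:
$R{\left(K \right)} = 10$ ($R{\left(K \right)} = 9 + \frac{K + K}{K + K} = 9 + \frac{2 K}{2 K} = 9 + 2 K \frac{1}{2 K} = 9 + 1 = 10$)
$B{\left(P \right)} = -5 + P^{2}$ ($B{\left(P \right)} = P P - 5 = P^{2} - 5 = -5 + P^{2}$)
$W{\left(k \right)} = 6$ ($W{\left(k \right)} = -2 + \left(-7 + 15\right) = -2 + 8 = 6$)
$1 \left(-15\right) W{\left(B{\left(R{\left(-2 \right)} \right)} \right)} = 1 \left(-15\right) 6 = \left(-15\right) 6 = -90$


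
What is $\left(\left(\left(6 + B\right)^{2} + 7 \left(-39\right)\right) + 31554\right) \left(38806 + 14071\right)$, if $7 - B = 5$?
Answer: $1657429565$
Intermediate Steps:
$B = 2$ ($B = 7 - 5 = 2$)
$\left(\left(\left(6 + B\right)^{2} + 7 \left(-39\right)\right) + 31554\right) \left(38806 + 14071\right) = \left(\left(\left(6 + 2\right)^{2} + 7 \left(-39\right)\right) + 31554\right) \left(38806 + 14071\right) = \left(\left(8^{2} - 273\right) + 31554\right) 52877 = \left(\left(64 - 273\right) + 31554\right) 52877 = \left(-209 + 31554\right) 52877 = 31345 \cdot 52877 = 1657429565$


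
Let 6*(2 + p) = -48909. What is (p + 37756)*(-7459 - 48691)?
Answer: -1662180375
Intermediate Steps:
p = -16307/2 (p = -2 + (⅙)*(-48909) = -2 - 16303/2 = -16307/2 ≈ -8153.5)
(p + 37756)*(-7459 - 48691) = (-16307/2 + 37756)*(-7459 - 48691) = (59205/2)*(-56150) = -1662180375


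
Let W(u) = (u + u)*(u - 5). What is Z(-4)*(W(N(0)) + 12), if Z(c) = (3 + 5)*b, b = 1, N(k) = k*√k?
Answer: 96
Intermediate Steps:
N(k) = k^(3/2)
W(u) = 2*u*(-5 + u) (W(u) = (2*u)*(-5 + u) = 2*u*(-5 + u))
Z(c) = 8 (Z(c) = (3 + 5)*1 = 8*1 = 8)
Z(-4)*(W(N(0)) + 12) = 8*(2*0^(3/2)*(-5 + 0^(3/2)) + 12) = 8*(2*0*(-5 + 0) + 12) = 8*(2*0*(-5) + 12) = 8*(0 + 12) = 8*12 = 96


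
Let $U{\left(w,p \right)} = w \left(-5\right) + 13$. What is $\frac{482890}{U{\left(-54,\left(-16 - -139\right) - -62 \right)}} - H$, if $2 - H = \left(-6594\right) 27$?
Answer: $- \frac{49902430}{283} \approx -1.7633 \cdot 10^{5}$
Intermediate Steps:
$U{\left(w,p \right)} = 13 - 5 w$ ($U{\left(w,p \right)} = - 5 w + 13 = 13 - 5 w$)
$H = 178040$ ($H = 2 - \left(-6594\right) 27 = 2 - -178038 = 2 + 178038 = 178040$)
$\frac{482890}{U{\left(-54,\left(-16 - -139\right) - -62 \right)}} - H = \frac{482890}{13 - -270} - 178040 = \frac{482890}{13 + 270} - 178040 = \frac{482890}{283} - 178040 = - \frac{49902430}{283}$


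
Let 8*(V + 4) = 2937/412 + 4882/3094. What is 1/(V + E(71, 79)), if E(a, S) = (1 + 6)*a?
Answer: 5098912/2519312847 ≈ 0.0020239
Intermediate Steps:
V = -14846417/5098912 (V = -4 + (2937/412 + 4882/3094)/8 = -4 + (2937*(1/412) + 4882*(1/3094))/8 = -4 + (2937/412 + 2441/1547)/8 = -4 + (⅛)*(5549231/637364) = -4 + 5549231/5098912 = -14846417/5098912 ≈ -2.9117)
E(a, S) = 7*a
1/(V + E(71, 79)) = 1/(-14846417/5098912 + 7*71) = 1/(-14846417/5098912 + 497) = 1/(2519312847/5098912) = 5098912/2519312847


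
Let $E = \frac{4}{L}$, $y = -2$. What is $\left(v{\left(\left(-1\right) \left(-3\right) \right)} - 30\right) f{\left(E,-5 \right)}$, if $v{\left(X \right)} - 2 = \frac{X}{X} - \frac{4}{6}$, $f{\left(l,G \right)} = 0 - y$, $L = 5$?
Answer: $- \frac{166}{3} \approx -55.333$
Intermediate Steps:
$E = \frac{4}{5} \approx 0.8$
$f{\left(l,G \right)} = 2$ ($f{\left(l,G \right)} = 0 - -2 = 0 + 2 = 2$)
$v{\left(X \right)} = \frac{7}{3}$ ($v{\left(X \right)} = 2 + \left(\frac{X}{X} - \frac{4}{6}\right) = 2 + \left(1 - \frac{2}{3}\right) = 2 + \frac{1}{3} = \frac{7}{3}$)
$\left(v{\left(\left(-1\right) \left(-3\right) \right)} - 30\right) f{\left(E,-5 \right)} = \left(\frac{7}{3} - 30\right) 2 = \left(- \frac{83}{3}\right) 2 = - \frac{166}{3}$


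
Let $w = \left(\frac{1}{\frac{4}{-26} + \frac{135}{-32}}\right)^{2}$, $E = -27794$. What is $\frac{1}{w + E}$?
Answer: $- \frac{3308761}{91963530178} \approx -3.5979 \cdot 10^{-5}$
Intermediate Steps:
$w = \frac{173056}{3308761}$ ($w = \left(\frac{1}{4 \left(- \frac{1}{26}\right) + 135 \left(- \frac{1}{32}\right)}\right)^{2} = \left(\frac{1}{- \frac{2}{13} - \frac{135}{32}}\right)^{2} = \left(\frac{1}{- \frac{1819}{416}}\right)^{2} = \left(- \frac{416}{1819}\right)^{2} = \frac{173056}{3308761} \approx 0.052302$)
$\frac{1}{w + E} = \frac{1}{\frac{173056}{3308761} - 27794} = \frac{1}{- \frac{91963530178}{3308761}} = - \frac{3308761}{91963530178}$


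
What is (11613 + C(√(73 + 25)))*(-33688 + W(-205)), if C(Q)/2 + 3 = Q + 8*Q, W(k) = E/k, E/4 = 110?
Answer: -16032702672/41 - 174043296*√2/41 ≈ -3.9704e+8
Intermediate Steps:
E = 440 (E = 4*110 = 440)
W(k) = 440/k
C(Q) = -6 + 18*Q (C(Q) = -6 + 2*(Q + 8*Q) = -6 + 2*(9*Q) = -6 + 18*Q)
(11613 + C(√(73 + 25)))*(-33688 + W(-205)) = (11613 + (-6 + 18*√(73 + 25)))*(-33688 + 440/(-205)) = (11613 + (-6 + 18*√98))*(-33688 + 440*(-1/205)) = (11613 + (-6 + 18*(7*√2)))*(-33688 - 88/41) = (11613 + (-6 + 126*√2))*(-1381296/41) = (11607 + 126*√2)*(-1381296/41) = -16032702672/41 - 174043296*√2/41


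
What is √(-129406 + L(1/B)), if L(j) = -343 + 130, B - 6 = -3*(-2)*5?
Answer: I*√129619 ≈ 360.03*I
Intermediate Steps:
B = 36 (B = 6 - 3*(-2)*5 = 6 + 6*5 = 6 + 30 = 36)
L(j) = -213
√(-129406 + L(1/B)) = √(-129406 - 213) = √(-129619) = I*√129619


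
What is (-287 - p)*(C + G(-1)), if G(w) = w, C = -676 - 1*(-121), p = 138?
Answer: 236300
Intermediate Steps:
C = -555 (C = -676 + 121 = -555)
(-287 - p)*(C + G(-1)) = (-287 - 1*138)*(-555 - 1) = (-287 - 138)*(-556) = -425*(-556) = 236300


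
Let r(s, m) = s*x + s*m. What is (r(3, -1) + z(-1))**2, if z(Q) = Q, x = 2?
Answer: 4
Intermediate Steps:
r(s, m) = 2*s + m*s (r(s, m) = s*2 + s*m = 2*s + m*s)
(r(3, -1) + z(-1))**2 = (3*(2 - 1) - 1)**2 = (3*1 - 1)**2 = (3 - 1)**2 = 2**2 = 4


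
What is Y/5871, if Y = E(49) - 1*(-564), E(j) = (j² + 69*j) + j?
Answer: 6395/5871 ≈ 1.0893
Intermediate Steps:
E(j) = j² + 70*j
Y = 6395 (Y = 49*(70 + 49) - 1*(-564) = 49*119 + 564 = 5831 + 564 = 6395)
Y/5871 = 6395/5871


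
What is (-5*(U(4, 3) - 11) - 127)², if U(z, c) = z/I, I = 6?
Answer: 51076/9 ≈ 5675.1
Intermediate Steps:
U(z, c) = z/6
(-5*(U(4, 3) - 11) - 127)² = (-5*((⅙)*4 - 11) - 127)² = (-5*(⅔ - 11) - 127)² = (-5*(-31/3) - 127)² = (155/3 - 127)² = (-226/3)² = 51076/9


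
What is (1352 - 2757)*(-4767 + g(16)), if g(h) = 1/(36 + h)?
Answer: 348275615/52 ≈ 6.6976e+6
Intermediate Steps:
(1352 - 2757)*(-4767 + g(16)) = (1352 - 2757)*(-4767 + 1/(36 + 16)) = -1405*(-4767 + 1/52) = -1405*(-247883/52) = 348275615/52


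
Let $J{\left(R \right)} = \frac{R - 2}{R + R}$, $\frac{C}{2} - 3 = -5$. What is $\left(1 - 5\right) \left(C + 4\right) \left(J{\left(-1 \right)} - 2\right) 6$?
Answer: $0$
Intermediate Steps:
$C = -4$ ($C = 6 + 2 \left(-5\right) = 6 - 10 = -4$)
$J{\left(R \right)} = \frac{-2 + R}{2 R}$
$\left(1 - 5\right) \left(C + 4\right) \left(J{\left(-1 \right)} - 2\right) 6 = \left(1 - 5\right) \left(-4 + 4\right) \left(\frac{-2 - 1}{2 \left(-1\right)} - 2\right) 6 = \left(-4\right) 0 \left(\frac{1}{2} \left(-1\right) \left(-3\right) - 2\right) 6 = 0 \left(\frac{3}{2} - 2\right) 6 = 0 \left(\left(- \frac{1}{2}\right) 6\right) = 0 \left(-3\right) = 0$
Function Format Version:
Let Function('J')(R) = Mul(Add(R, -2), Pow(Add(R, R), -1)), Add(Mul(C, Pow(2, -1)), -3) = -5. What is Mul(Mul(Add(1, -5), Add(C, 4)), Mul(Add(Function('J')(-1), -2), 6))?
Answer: 0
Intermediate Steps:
C = -4 (C = Add(6, Mul(2, -5)) = Add(6, -10) = -4)
Function('J')(R) = Mul(Rational(1, 2), Pow(R, -1), Add(-2, R)) (Function('J')(R) = Mul(Add(-2, R), Pow(Mul(2, R), -1)) = Mul(Add(-2, R), Mul(Rational(1, 2), Pow(R, -1))) = Mul(Rational(1, 2), Pow(R, -1), Add(-2, R)))
Mul(Mul(Add(1, -5), Add(C, 4)), Mul(Add(Function('J')(-1), -2), 6)) = Mul(Mul(Add(1, -5), Add(-4, 4)), Mul(Add(Mul(Rational(1, 2), Pow(-1, -1), Add(-2, -1)), -2), 6)) = Mul(Mul(-4, 0), Mul(Add(Mul(Rational(1, 2), -1, -3), -2), 6)) = Mul(0, Mul(Add(Rational(3, 2), -2), 6)) = Mul(0, Mul(Rational(-1, 2), 6)) = Mul(0, -3) = 0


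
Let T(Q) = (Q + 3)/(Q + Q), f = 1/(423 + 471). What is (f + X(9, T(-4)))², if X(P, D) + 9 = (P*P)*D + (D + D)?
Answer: 24216241/12787776 ≈ 1.8937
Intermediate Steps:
f = 1/894 ≈ 0.0011186
T(Q) = (3 + Q)/(2*Q) (T(Q) = (3 + Q)/((2*Q)) = (3 + Q)*(1/(2*Q)) = (3 + Q)/(2*Q))
X(P, D) = -9 + 2*D + D*P² (X(P, D) = -9 + ((P*P)*D + (D + D)) = -9 + (P²*D + 2*D) = -9 + (D*P² + 2*D) = -9 + (2*D + D*P²) = -9 + 2*D + D*P²)
(f + X(9, T(-4)))² = (1/894 + (-9 + 2*((½)*(3 - 4)/(-4)) + ((½)*(3 - 4)/(-4))*9²))² = (1/894 + (-9 + 2*((½)*(-¼)*(-1)) + ((½)*(-¼)*(-1))*81))² = (1/894 + (-9 + 2*(⅛) + (⅛)*81))² = (1/894 + (-9 + ¼ + 81/8))² = (1/894 + 11/8)² = (4921/3576)² = 24216241/12787776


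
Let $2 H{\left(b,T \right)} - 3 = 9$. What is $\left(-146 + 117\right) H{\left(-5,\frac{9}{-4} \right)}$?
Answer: $-174$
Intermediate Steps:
$H{\left(b,T \right)} = 6$ ($H{\left(b,T \right)} = \frac{3}{2} + \frac{1}{2} \cdot 9 = \frac{3}{2} + \frac{9}{2} = 6$)
$\left(-146 + 117\right) H{\left(-5,\frac{9}{-4} \right)} = \left(-146 + 117\right) 6 = \left(-29\right) 6 = -174$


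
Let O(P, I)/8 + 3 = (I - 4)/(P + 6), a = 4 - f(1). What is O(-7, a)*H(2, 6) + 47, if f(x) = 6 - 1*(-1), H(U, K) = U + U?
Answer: 175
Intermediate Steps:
H(U, K) = 2*U
f(x) = 7 (f(x) = 6 + 1 = 7)
a = -3 (a = 4 - 1*7 = 4 - 7 = -3)
O(P, I) = -24 + 8*(-4 + I)/(6 + P) (O(P, I) = -24 + 8*((I - 4)/(P + 6)) = -24 + 8*((-4 + I)/(6 + P)) = -24 + 8*(-4 + I)/(6 + P))
O(-7, a)*H(2, 6) + 47 = (8*(-22 - 3 - 3*(-7))/(6 - 7))*(2*2) + 47 = (8*(-22 - 3 + 21)/(-1))*4 + 47 = (8*(-1)*(-4))*4 + 47 = 32*4 + 47 = 128 + 47 = 175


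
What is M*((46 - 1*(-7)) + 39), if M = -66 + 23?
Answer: -3956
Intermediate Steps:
M = -43
M*((46 - 1*(-7)) + 39) = -43*((46 - 1*(-7)) + 39) = -43*((46 + 7) + 39) = -43*(53 + 39) = -43*92 = -3956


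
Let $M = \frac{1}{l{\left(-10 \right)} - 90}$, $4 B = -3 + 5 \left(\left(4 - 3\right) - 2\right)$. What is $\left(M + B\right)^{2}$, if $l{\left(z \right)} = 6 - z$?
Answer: $\frac{22201}{5476} \approx 4.0542$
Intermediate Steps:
$B = -2$ ($B = \frac{-3 + 5 \left(\left(4 - 3\right) - 2\right)}{4} = \frac{-3 + 5 \left(1 - 2\right)}{4} = \frac{-3 + 5 \left(-1\right)}{4} = \frac{-3 - 5}{4} = \frac{1}{4} \left(-8\right) = -2$)
$M = - \frac{1}{74}$ ($M = \frac{1}{\left(6 - -10\right) - 90} = \frac{1}{\left(6 + 10\right) - 90} = \frac{1}{16 - 90} = \frac{1}{-74} = - \frac{1}{74} \approx -0.013514$)
$\left(M + B\right)^{2} = \left(- \frac{1}{74} - 2\right)^{2} = \left(- \frac{149}{74}\right)^{2} = \frac{22201}{5476}$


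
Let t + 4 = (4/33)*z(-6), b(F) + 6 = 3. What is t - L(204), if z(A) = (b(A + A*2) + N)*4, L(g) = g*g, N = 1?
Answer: -1373492/33 ≈ -41621.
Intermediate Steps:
b(F) = -3 (b(F) = -6 + 3 = -3)
L(g) = g²
z(A) = -8 (z(A) = (-3 + 1)*4 = -2*4 = -8)
t = -164/33 (t = -4 + (4/33)*(-8) = -4 - 32/33 = -164/33 ≈ -4.9697)
t - L(204) = -164/33 - 1*204² = -164/33 - 1*41616 = -164/33 - 41616 = -1373492/33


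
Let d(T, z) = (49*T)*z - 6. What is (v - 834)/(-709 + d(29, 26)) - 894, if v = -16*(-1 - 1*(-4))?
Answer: -10797132/12077 ≈ -894.02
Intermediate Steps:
d(T, z) = -6 + 49*T*z (d(T, z) = 49*T*z - 6 = -6 + 49*T*z)
v = -48 (v = -16*(-1 + 4) = -16*3 = -48)
(v - 834)/(-709 + d(29, 26)) - 894 = (-48 - 834)/(-709 + (-6 + 49*29*26)) - 894 = -882/(-709 + (-6 + 36946)) - 894 = -882/(-709 + 36940) - 894 = -882/36231 - 894 = -882*1/36231 - 894 = -294/12077 - 894 = -10797132/12077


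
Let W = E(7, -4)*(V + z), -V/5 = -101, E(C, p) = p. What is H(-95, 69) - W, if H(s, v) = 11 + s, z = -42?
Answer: 1768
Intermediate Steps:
V = 505 (V = -5*(-101) = 505)
W = -1852 (W = -4*(505 - 42) = -4*463 = -1852)
H(-95, 69) - W = (11 - 95) - 1*(-1852) = -84 + 1852 = 1768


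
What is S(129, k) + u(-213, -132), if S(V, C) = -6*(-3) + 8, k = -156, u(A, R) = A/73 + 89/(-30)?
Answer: 44053/2190 ≈ 20.116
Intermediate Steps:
u(A, R) = -89/30 + A/73 (u(A, R) = A*(1/73) + 89*(-1/30) = A/73 - 89/30 = -89/30 + A/73)
S(V, C) = 26 (S(V, C) = 18 + 8 = 26)
S(129, k) + u(-213, -132) = 26 + (-89/30 + (1/73)*(-213)) = 26 + (-89/30 - 213/73) = 26 - 12887/2190 = 44053/2190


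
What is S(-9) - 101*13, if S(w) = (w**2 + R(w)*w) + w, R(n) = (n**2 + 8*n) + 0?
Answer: -1322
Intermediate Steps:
R(n) = n**2 + 8*n
S(w) = w + w**2 + w**2*(8 + w) (S(w) = (w**2 + (w*(8 + w))*w) + w = (w**2 + w**2*(8 + w)) + w = w + w**2 + w**2*(8 + w))
S(-9) - 101*13 = -9*(1 - 9 - 9*(8 - 9)) - 101*13 = -9*(1 - 9 - 9*(-1)) - 1*1313 = -9*(1 - 9 + 9) - 1313 = -9*1 - 1313 = -9 - 1313 = -1322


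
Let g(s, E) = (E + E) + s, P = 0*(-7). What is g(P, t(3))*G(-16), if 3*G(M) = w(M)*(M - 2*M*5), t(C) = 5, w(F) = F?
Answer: -7680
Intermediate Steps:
P = 0
G(M) = -3*M² (G(M) = (M*(M - 2*M*5))/3 = (M*(M - 10*M))/3 = (M*(-9*M))/3 = (-9*M²)/3 = -3*M²)
g(s, E) = s + 2*E (g(s, E) = 2*E + s = s + 2*E)
g(P, t(3))*G(-16) = (0 + 2*5)*(-3*(-16)²) = (0 + 10)*(-3*256) = 10*(-768) = -7680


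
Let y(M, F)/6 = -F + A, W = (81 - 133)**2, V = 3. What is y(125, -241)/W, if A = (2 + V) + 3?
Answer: 747/1352 ≈ 0.55252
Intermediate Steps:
W = 2704 (W = (-52)**2 = 2704)
A = 8 (A = (2 + 3) + 3 = 5 + 3 = 8)
y(M, F) = 48 - 6*F (y(M, F) = 6*(-F + 8) = 6*(8 - F) = 48 - 6*F)
y(125, -241)/W = (48 - 6*(-241))/2704 = (48 + 1446)*(1/2704) = 1494*(1/2704) = 747/1352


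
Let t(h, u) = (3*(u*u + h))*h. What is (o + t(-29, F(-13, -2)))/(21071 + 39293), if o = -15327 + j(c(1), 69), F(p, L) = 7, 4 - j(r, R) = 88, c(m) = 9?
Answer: -17151/60364 ≈ -0.28413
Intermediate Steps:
j(r, R) = -84 (j(r, R) = 4 - 1*88 = 4 - 88 = -84)
o = -15411 (o = -15327 - 84 = -15411)
t(h, u) = h*(3*h + 3*u²) (t(h, u) = (3*(u² + h))*h = (3*(h + u²))*h = (3*h + 3*u²)*h = h*(3*h + 3*u²))
(o + t(-29, F(-13, -2)))/(21071 + 39293) = (-15411 + 3*(-29)*(-29 + 7²))/(21071 + 39293) = (-15411 + 3*(-29)*(-29 + 49))/60364 = (-15411 + 3*(-29)*20)*(1/60364) = (-15411 - 1740)*(1/60364) = -17151*1/60364 = -17151/60364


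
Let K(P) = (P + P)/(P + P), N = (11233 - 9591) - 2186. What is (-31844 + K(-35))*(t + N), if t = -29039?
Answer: 942011469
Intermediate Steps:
N = -544 (N = 1642 - 2186 = -544)
K(P) = 1 (K(P) = (2*P)/((2*P)) = (2*P)*(1/(2*P)) = 1)
(-31844 + K(-35))*(t + N) = (-31844 + 1)*(-29039 - 544) = -31843*(-29583) = 942011469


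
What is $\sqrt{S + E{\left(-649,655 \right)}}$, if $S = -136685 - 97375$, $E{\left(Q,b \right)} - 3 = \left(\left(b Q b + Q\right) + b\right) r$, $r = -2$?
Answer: $\sqrt{556640381} \approx 23593.0$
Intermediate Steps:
$E{\left(Q,b \right)} = 3 - 2 Q - 2 b - 2 Q b^{2}$ ($E{\left(Q,b \right)} = 3 + \left(\left(b Q b + Q\right) + b\right) \left(-2\right) = 3 + \left(\left(Q b b + Q\right) + b\right) \left(-2\right) = 3 + \left(\left(Q b^{2} + Q\right) + b\right) \left(-2\right) = 3 + \left(\left(Q + Q b^{2}\right) + b\right) \left(-2\right) = 3 + \left(Q + b + Q b^{2}\right) \left(-2\right) = 3 - \left(2 Q + 2 b + 2 Q b^{2}\right) = 3 - 2 Q - 2 b - 2 Q b^{2}$)
$S = -234060$
$\sqrt{S + E{\left(-649,655 \right)}} = \sqrt{-234060 - \left(9 - 556874450\right)} = \sqrt{-234060 + \left(3 + 1298 - 1310 - \left(-1298\right) 429025\right)} = \sqrt{-234060 + \left(3 + 1298 - 1310 + 556874450\right)} = \sqrt{-234060 + 556874441} = \sqrt{556640381}$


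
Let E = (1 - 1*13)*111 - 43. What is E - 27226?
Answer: -28601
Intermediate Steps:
E = -1375 (E = (1 - 13)*111 - 43 = -12*111 - 43 = -1332 - 43 = -1375)
E - 27226 = -1375 - 27226 = -28601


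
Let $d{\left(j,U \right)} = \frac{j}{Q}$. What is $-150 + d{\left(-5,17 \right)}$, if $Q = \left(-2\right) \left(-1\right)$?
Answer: $- \frac{305}{2} \approx -152.5$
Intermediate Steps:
$Q = 2$
$d{\left(j,U \right)} = \frac{j}{2}$
$-150 + d{\left(-5,17 \right)} = -150 + \frac{1}{2} \left(-5\right) = -150 - \frac{5}{2} = - \frac{305}{2}$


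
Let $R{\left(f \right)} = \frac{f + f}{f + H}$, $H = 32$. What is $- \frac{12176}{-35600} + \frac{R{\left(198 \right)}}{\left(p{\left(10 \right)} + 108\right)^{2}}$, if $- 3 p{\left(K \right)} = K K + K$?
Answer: $\frac{401180189}{1171805150} \approx 0.34236$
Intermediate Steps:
$p{\left(K \right)} = - \frac{K}{3} - \frac{K^{2}}{3}$ ($p{\left(K \right)} = - \frac{K K + K}{3} = - \frac{K^{2} + K}{3} = - \frac{K + K^{2}}{3} = - \frac{K}{3} - \frac{K^{2}}{3}$)
$R{\left(f \right)} = \frac{2 f}{32 + f}$ ($R{\left(f \right)} = \frac{f + f}{f + 32} = \frac{2 f}{32 + f}$)
$- \frac{12176}{-35600} + \frac{R{\left(198 \right)}}{\left(p{\left(10 \right)} + 108\right)^{2}} = - \frac{12176}{-35600} + \frac{2 \cdot 198 \frac{1}{32 + 198}}{\left(\left(- \frac{1}{3}\right) 10 \left(1 + 10\right) + 108\right)^{2}} = \left(-12176\right) \left(- \frac{1}{35600}\right) + \frac{2 \cdot 198 \cdot \frac{1}{230}}{\left(\left(- \frac{1}{3}\right) 10 \cdot 11 + 108\right)^{2}} = \frac{761}{2225} + \frac{2 \cdot 198 \cdot \frac{1}{230}}{\left(- \frac{110}{3} + 108\right)^{2}} = \frac{761}{2225} + \frac{198}{115 \left(\frac{214}{3}\right)^{2}} = \frac{761}{2225} + \frac{198}{115 \cdot \frac{45796}{9}} = \frac{761}{2225} + \frac{198}{115} \cdot \frac{9}{45796} = \frac{761}{2225} + \frac{891}{2633270} = \frac{401180189}{1171805150}$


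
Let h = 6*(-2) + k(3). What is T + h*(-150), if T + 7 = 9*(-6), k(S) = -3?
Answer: 2189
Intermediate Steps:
T = -61 (T = -7 + 9*(-6) = -7 - 54 = -61)
h = -15 (h = 6*(-2) - 3 = -12 - 3 = -15)
T + h*(-150) = -61 - 15*(-150) = -61 + 2250 = 2189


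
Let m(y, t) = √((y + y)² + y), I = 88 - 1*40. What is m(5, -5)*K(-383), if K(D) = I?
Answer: 48*√105 ≈ 491.85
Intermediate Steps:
I = 48 (I = 88 - 40 = 48)
K(D) = 48
m(y, t) = √(y + 4*y²) (m(y, t) = √((2*y)² + y) = √(4*y² + y) = √(y + 4*y²))
m(5, -5)*K(-383) = √(5*(1 + 4*5))*48 = √(5*(1 + 20))*48 = √(5*21)*48 = √105*48 = 48*√105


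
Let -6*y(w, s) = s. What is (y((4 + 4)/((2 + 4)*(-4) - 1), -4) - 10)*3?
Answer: -28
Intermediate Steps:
y(w, s) = -s/6
(y((4 + 4)/((2 + 4)*(-4) - 1), -4) - 10)*3 = (-⅙*(-4) - 10)*3 = (⅔ - 10)*3 = -28/3*3 = -28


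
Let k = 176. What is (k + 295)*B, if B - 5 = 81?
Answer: 40506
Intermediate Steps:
B = 86 (B = 5 + 81 = 86)
(k + 295)*B = (176 + 295)*86 = 471*86 = 40506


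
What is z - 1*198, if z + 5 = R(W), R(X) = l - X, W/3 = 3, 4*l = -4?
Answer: -213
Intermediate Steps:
l = -1 (l = (¼)*(-4) = -1)
W = 9 (W = 3*3 = 9)
R(X) = -1 - X
z = -15 (z = -5 + (-1 - 1*9) = -5 + (-1 - 9) = -5 - 10 = -15)
z - 1*198 = -15 - 1*198 = -15 - 198 = -213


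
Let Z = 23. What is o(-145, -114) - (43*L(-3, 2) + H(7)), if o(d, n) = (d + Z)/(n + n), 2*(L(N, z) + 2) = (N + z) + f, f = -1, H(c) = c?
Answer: 13969/114 ≈ 122.54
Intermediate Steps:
L(N, z) = -5/2 + N/2 + z/2 (L(N, z) = -2 + ((N + z) - 1)/2 = -2 + (-1 + N + z)/2 = -2 + (-½ + N/2 + z/2) = -5/2 + N/2 + z/2)
o(d, n) = (23 + d)/(2*n) (o(d, n) = (d + 23)/(n + n) = (23 + d)/((2*n)) = (23 + d)*(1/(2*n)) = (23 + d)/(2*n))
o(-145, -114) - (43*L(-3, 2) + H(7)) = (½)*(23 - 145)/(-114) - (43*(-5/2 + (½)*(-3) + (½)*2) + 7) = (½)*(-1/114)*(-122) - (43*(-5/2 - 3/2 + 1) + 7) = 61/114 - (43*(-3) + 7) = 61/114 - (-129 + 7) = 61/114 - 1*(-122) = 61/114 + 122 = 13969/114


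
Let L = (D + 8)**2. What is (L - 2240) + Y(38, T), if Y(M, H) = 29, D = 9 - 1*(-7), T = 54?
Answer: -1635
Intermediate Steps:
D = 16 (D = 9 + 7 = 16)
L = 576 (L = (16 + 8)**2 = 24**2 = 576)
(L - 2240) + Y(38, T) = (576 - 2240) + 29 = -1664 + 29 = -1635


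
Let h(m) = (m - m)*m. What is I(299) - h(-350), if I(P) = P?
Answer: 299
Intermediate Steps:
h(m) = 0 (h(m) = 0*m = 0)
I(299) - h(-350) = 299 - 1*0 = 299 + 0 = 299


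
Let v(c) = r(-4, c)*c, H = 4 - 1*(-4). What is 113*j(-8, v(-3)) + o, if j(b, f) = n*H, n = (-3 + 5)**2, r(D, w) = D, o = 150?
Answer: 3766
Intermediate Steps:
H = 8 (H = 4 + 4 = 8)
v(c) = -4*c
n = 4 (n = 2**2 = 4)
j(b, f) = 32 (j(b, f) = 4*8 = 32)
113*j(-8, v(-3)) + o = 113*32 + 150 = 3616 + 150 = 3766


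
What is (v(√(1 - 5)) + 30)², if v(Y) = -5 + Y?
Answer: 621 + 100*I ≈ 621.0 + 100.0*I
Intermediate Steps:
(v(√(1 - 5)) + 30)² = ((-5 + √(1 - 5)) + 30)² = ((-5 + √(-4)) + 30)² = ((-5 + 2*I) + 30)² = (25 + 2*I)²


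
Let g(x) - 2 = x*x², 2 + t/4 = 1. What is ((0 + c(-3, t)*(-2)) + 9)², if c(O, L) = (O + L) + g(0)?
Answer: 361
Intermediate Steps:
t = -4 (t = -8 + 4*1 = -8 + 4 = -4)
g(x) = 2 + x³ (g(x) = 2 + x*x² = 2 + x³)
c(O, L) = 2 + L + O (c(O, L) = (O + L) + (2 + 0³) = (L + O) + (2 + 0) = (L + O) + 2 = 2 + L + O)
((0 + c(-3, t)*(-2)) + 9)² = ((0 + (2 - 4 - 3)*(-2)) + 9)² = ((0 - 5*(-2)) + 9)² = ((0 + 10) + 9)² = (10 + 9)² = 19² = 361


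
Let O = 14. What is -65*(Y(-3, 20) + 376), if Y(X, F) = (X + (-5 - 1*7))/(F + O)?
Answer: -829985/34 ≈ -24411.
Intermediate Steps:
Y(X, F) = (-12 + X)/(14 + F) (Y(X, F) = (X + (-5 - 1*7))/(F + 14) = (X + (-5 - 7))/(14 + F) = (X - 12)/(14 + F) = (-12 + X)/(14 + F))
-65*(Y(-3, 20) + 376) = -65*((-12 - 3)/(14 + 20) + 376) = -65*(-15/34 + 376) = -65*12769/34 = -829985/34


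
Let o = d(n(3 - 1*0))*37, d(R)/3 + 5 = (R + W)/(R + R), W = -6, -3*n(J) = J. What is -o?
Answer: 333/2 ≈ 166.50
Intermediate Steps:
n(J) = -J/3
d(R) = -15 + 3*(-6 + R)/(2*R) (d(R) = -15 + 3*((R - 6)/(R + R)) = -15 + 3*((-6 + R)/((2*R))) = -15 + 3*((-6 + R)*(1/(2*R))) = -15 + 3*((-6 + R)/(2*R)) = -15 + 3*(-6 + R)/(2*R))
o = -333/2 (o = (-27/2 - 9*(-3/(3 - 1*0)))*37 = (-27/2 - 9*(-3/(3 + 0)))*37 = (-27/2 - 9/((-1/3*3)))*37 = (-27/2 - 9/(-1))*37 = (-27/2 - 9*(-1))*37 = (-27/2 + 9)*37 = -9/2*37 = -333/2 ≈ -166.50)
-o = -1*(-333/2) = 333/2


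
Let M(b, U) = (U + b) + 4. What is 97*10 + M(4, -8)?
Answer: 970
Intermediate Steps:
M(b, U) = 4 + U + b
97*10 + M(4, -8) = 97*10 + (4 - 8 + 4) = 970 + 0 = 970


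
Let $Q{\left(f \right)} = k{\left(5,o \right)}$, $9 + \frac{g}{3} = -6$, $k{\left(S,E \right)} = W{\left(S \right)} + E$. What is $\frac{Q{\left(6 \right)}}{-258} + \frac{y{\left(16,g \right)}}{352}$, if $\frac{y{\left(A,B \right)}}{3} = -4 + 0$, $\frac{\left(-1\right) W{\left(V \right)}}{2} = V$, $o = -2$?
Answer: $\frac{47}{3784} \approx 0.012421$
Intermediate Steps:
$W{\left(V \right)} = - 2 V$
$k{\left(S,E \right)} = E - 2 S$ ($k{\left(S,E \right)} = - 2 S + E = E - 2 S$)
$g = -45$ ($g = -27 + 3 \left(-6\right) = -27 - 18 = -45$)
$Q{\left(f \right)} = -12$ ($Q{\left(f \right)} = -2 - 10 = -12$)
$y{\left(A,B \right)} = -12$ ($y{\left(A,B \right)} = 3 \left(-4 + 0\right) = 3 \left(-4\right) = -12$)
$\frac{Q{\left(6 \right)}}{-258} + \frac{y{\left(16,g \right)}}{352} = - \frac{12}{-258} - \frac{12}{352} = \left(-12\right) \left(- \frac{1}{258}\right) - \frac{3}{88} = \frac{2}{43} - \frac{3}{88} = \frac{47}{3784}$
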